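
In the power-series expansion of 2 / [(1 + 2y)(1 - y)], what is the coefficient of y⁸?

342

Partial fractions give a closed form: a_n = (4/3)·(-2)^n + (2/3)·1^n.
At n = 8: a_8 = 342.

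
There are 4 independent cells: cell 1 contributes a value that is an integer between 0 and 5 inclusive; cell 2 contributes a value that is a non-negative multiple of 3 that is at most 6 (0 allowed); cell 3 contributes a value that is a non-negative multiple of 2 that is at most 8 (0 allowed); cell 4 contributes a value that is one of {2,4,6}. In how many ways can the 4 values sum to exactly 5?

4

The generating function for the choices is (1 + z + z² + z³ + z⁴ + z⁵)·(1 + z³ + z⁶)·(1 + z² + z⁴ + z⁶ + z⁸)·(z² + z⁴ + z⁶); the count is [z⁵].
(1 + z + z² + z³ + z⁴ + z⁵) has coefficients 1,1,1,1,1,1 for degrees 0…5.
(1 + z³ + z⁶) has coefficients 1,0,0,1,0,0 for degrees 0…5.
Multiplying by (1 + z² + z⁴ + z⁶ + z⁸) gives running coefficients 1,0,1,1,1,1 for degrees 0…5.
Finally multiplying by (z² + z⁴ + z⁶), the product of all factors after the first has coefficients 0,0,1,0,2,1 for degrees 0…5.
[z⁵] = 1·1 + 1·2 + 1·0 + 1·1 + 1·0 + 1·0 = 4.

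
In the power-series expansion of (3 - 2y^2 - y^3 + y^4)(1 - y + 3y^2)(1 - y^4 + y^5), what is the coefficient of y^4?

(3 - 2y^2 - y^3 + y^4) has coefficients 3,0,-2,-1,1 for degrees 0…4.
(1 - y + 3y^2) has coefficients 1,-1,3,0,0 for degrees 0…4.
Finally multiplying by (1 - y^4 + y^5), the product of all factors after the first has coefficients 1,-1,3,0,-1 for degrees 0…4.
[y^4] = 3·(-1) − 2·3 − 1·(-1) + 1·1 = -7.

-7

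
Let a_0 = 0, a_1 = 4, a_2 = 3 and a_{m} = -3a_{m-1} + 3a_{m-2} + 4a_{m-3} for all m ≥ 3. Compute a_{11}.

-70827

The ordinary generating function has denominator 1 + 3z - 3z^2 - 4z^3.
Iterating the recurrence: a_0,…,a_{11} = 0, 4, 3, 3, 16, -27, 141, -440, 1635, -5661, 20128, -70827.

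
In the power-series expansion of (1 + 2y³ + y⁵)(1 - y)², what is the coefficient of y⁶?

(1 + 2y³ + y⁵) has coefficients 1,0,0,2,0,1 for degrees 0…5.
(1 - y)² has coefficients 1,-2,1,0,0,0,0 for degrees 0…6.
[y⁶] = 1·0 + 2·0 + 1·(-2) = -2.

-2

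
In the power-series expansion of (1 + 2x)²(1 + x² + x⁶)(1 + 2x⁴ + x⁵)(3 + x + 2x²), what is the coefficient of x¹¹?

(1 + 2x)² has coefficients 1,4,4 for degrees 0…2.
(1 + x² + x⁶) has coefficients 1,0,1,0,0,0,1,0,0,0,0,0 for degrees 0…11.
Multiplying by (1 + 2x⁴ + x⁵) gives running coefficients 1,0,1,0,2,1,3,1,0,0,2,1 for degrees 0…11.
Finally multiplying by (3 + x + 2x²), the product of all factors after the first has coefficients 3,1,5,1,8,5,14,8,7,2,6,5 for degrees 0…11.
[x¹¹] = 1·5 + 4·6 + 4·2 = 37.

37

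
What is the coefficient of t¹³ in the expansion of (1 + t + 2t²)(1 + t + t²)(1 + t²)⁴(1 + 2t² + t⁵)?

(1 + t + 2t²) has coefficients 1,1,2 for degrees 0…2.
(1 + t + t²) has coefficients 1,1,1,0,0,0,0,0,0,0,0,0,0,0 for degrees 0…13.
Multiplying by (1 + t²)⁴ gives running coefficients 1,1,5,4,10,6,10,4,5,1,1,0,0,0 for degrees 0…13.
Finally multiplying by (1 + 2t² + t⁵), the product of all factors after the first has coefficients 1,1,7,6,20,15,31,21,29,19,17,12,6,5 for degrees 0…13.
[t¹³] = 1·5 + 1·6 + 2·12 = 35.

35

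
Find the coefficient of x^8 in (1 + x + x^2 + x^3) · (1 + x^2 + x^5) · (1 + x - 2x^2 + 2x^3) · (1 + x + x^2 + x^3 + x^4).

(1 + x + x^2 + x^3) has coefficients 1,1,1,1 for degrees 0…3.
(1 + x^2 + x^5) has coefficients 1,0,1,0,0,1,0,0,0 for degrees 0…8.
Multiplying by (1 + x - 2x^2 + 2x^3) gives running coefficients 1,1,-1,3,-2,3,1,-2,2 for degrees 0…8.
Finally multiplying by (1 + x + x^2 + x^3 + x^4), the product of all factors after the first has coefficients 1,2,1,4,2,4,4,3,2 for degrees 0…8.
[x^8] = 1·2 + 1·3 + 1·4 + 1·4 = 13.

13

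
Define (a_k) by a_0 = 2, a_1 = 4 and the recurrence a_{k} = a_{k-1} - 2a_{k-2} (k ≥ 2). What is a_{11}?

136

The ordinary generating function has denominator 1 - z + 2z^2.
Iterating the recurrence: a_0,…,a_{11} = 2, 4, 0, -8, -8, 8, 24, 8, -40, -56, 24, 136.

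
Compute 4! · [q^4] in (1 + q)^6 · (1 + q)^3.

The EGF product rule gives c_4 = Σ_{k_1+k_2=4} C(4; k_1,k_2) · ∏ g_i(k_i), where (1+q)^6 gives the falling factorial (6)_k; (1+q)^3 gives the falling factorial (3)_k.
g_1(k) for k = 0…4: 1, 6, 30, 120, 360.
g_2(k) for k = 0…4: 1, 3, 6, 6, 0.
c_4 = Σ_k C(4,k)·g_1(k)·g_2(4−k) = 4·6·6 + 6·30·6 + 4·120·3 + 1·360·1 = 144 + 1080 + 1440 + 360 = 3024.

3024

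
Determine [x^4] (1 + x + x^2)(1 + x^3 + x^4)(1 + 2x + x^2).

5

(1 + x + x^2) has coefficients 1,1,1 for degrees 0…2.
(1 + x^3 + x^4) has coefficients 1,0,0,1,1 for degrees 0…4.
Finally multiplying by (1 + 2x + x^2), the product of all factors after the first has coefficients 1,2,1,1,3 for degrees 0…4.
[x^4] = 1·3 + 1·1 + 1·1 = 5.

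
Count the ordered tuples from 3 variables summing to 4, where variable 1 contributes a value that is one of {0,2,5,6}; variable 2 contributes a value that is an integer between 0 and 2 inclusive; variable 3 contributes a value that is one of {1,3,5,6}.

The generating function for the choices is (1 + x² + x⁵ + x⁶)·(1 + x + x²)·(x + x³ + x⁵ + x⁶); the count is [x⁴].
(1 + x² + x⁵ + x⁶) has coefficients 1,0,1,0,0 for degrees 0…4.
(1 + x + x²) has coefficients 1,1,1,0,0 for degrees 0…4.
Finally multiplying by (x + x³ + x⁵ + x⁶), the product of all factors after the first has coefficients 0,1,1,2,1 for degrees 0…4.
[x⁴] = 1·1 + 1·1 = 2.

2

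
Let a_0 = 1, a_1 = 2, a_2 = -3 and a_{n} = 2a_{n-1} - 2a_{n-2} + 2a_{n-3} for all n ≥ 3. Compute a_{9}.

The ordinary generating function has denominator 1 - 2t + 2t^2 - 2t^3.
Iterating the recurrence: a_0,…,a_{9} = 1, 2, -3, -8, -6, -2, -8, -24, -36, -40.

-40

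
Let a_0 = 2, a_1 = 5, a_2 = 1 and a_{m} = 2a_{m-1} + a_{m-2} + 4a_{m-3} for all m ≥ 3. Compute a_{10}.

The ordinary generating function has denominator 1 - 2q - q^2 - 4q^3.
Iterating the recurrence: a_0,…,a_{10} = 2, 5, 1, 15, 51, 121, 353, 1031, 2899, 8241, 23505.

23505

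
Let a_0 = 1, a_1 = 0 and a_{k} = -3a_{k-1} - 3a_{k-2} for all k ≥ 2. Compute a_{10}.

486

The ordinary generating function has denominator 1 + 3y + 3y^2.
Iterating the recurrence: a_0,…,a_{10} = 1, 0, -3, 9, -18, 27, -27, 0, 81, -243, 486.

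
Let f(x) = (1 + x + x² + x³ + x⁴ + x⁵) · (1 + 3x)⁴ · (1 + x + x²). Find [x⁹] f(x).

513

(1 + x + x² + x³ + x⁴ + x⁵) has coefficients 1,1,1,1,1,1 for degrees 0…5.
(1 + 3x)⁴ has coefficients 1,12,54,108,81,0,0,0,0,0 for degrees 0…9.
Finally multiplying by (1 + x + x²), the product of all factors after the first has coefficients 1,13,67,174,243,189,81,0,0,0 for degrees 0…9.
[x⁹] = 1·0 + 1·0 + 1·0 + 1·81 + 1·189 + 1·243 = 513.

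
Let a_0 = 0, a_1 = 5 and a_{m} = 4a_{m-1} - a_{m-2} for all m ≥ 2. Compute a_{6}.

3900

The ordinary generating function has denominator 1 - 4z + z^2.
Iterating the recurrence: a_0,…,a_{6} = 0, 5, 20, 75, 280, 1045, 3900.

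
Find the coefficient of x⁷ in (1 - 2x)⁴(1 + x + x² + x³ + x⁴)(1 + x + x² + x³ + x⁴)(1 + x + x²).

(1 - 2x)⁴ has coefficients 1,-8,24,-32,16 for degrees 0…4.
(1 + x + x² + x³ + x⁴) has coefficients 1,1,1,1,1,0,0,0 for degrees 0…7.
Multiplying by (1 + x + x² + x³ + x⁴) gives running coefficients 1,2,3,4,5,4,3,2 for degrees 0…7.
Finally multiplying by (1 + x + x²), the product of all factors after the first has coefficients 1,3,6,9,12,13,12,9 for degrees 0…7.
[x⁷] = 1·9 − 8·12 + 24·13 − 32·12 + 16·9 = -15.

-15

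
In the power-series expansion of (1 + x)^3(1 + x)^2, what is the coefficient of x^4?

5

(1 + x)^3 has coefficients 1,3,3,1 for degrees 0…3.
(1 + x)^2 has coefficients 1,2,1,0,0 for degrees 0…4.
[x^4] = 1·0 + 3·0 + 3·1 + 1·2 = 5.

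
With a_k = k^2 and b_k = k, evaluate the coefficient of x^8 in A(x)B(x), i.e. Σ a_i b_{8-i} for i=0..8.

336

Write out a_i and b_{8-i} for i = 0,…,8 and sum the products.
Σ = 0·8 + 1·7 + 4·6 + 9·5 + 16·4 + 25·3 + 36·2 + 49·1 + 64·0 = 336.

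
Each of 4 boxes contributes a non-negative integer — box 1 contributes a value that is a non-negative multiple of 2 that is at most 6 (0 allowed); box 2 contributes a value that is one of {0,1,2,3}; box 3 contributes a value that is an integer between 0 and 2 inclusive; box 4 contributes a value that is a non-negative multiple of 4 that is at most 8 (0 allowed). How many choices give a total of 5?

The generating function for the choices is (1 + q^2 + q^4 + q^6)·(1 + q + q^2 + q^3)·(1 + q + q^2)·(1 + q^4 + q^8); the count is [q^5].
(1 + q^2 + q^4 + q^6) has coefficients 1,0,1,0,1,0 for degrees 0…5.
(1 + q + q^2 + q^3) has coefficients 1,1,1,1,0,0 for degrees 0…5.
Multiplying by (1 + q + q^2) gives running coefficients 1,2,3,3,2,1 for degrees 0…5.
Finally multiplying by (1 + q^4 + q^8), the product of all factors after the first has coefficients 1,2,3,3,3,3 for degrees 0…5.
[q^5] = 1·3 + 1·3 + 1·2 = 8.

8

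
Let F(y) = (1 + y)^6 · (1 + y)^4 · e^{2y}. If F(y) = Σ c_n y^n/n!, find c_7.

7141248

The EGF product rule gives c_7 = Σ_{k_1+k_2+k_3=7} C(7; k_1,k_2,k_3) · ∏ g_i(k_i), where (1+y)^6 gives the falling factorial (6)_k; (1+y)^4 gives the falling factorial (4)_k; e^{2y} gives (2)^k.
g_1(k) for k = 0…7: 1, 6, 30, 120, 360, 720, 720, 0.
g_2(k) for k = 0…7: 1, 4, 12, 24, 24, 0, 0, 0.
g_3(k) for k = 0…7: 1, 2, 4, 8, 16, 32, 64, 128.
First combine the last two factors: h(k) = Σ_j C(k,j)·g_2(j)·g_3(k−j) for k = 0…7: 1, 6, 32, 152, 648, 2512, 8992, 30144.
c_7 = Σ_k C(7,k)·g_1(k)·h(7−k) = 1·1·30144 + 7·6·8992 + 21·30·2512 + 35·120·648 + 35·360·152 + 21·720·32 + 7·720·6 = 30144 + 377664 + 1582560 + 2721600 + 1915200 + 483840 + 30240 = 7141248.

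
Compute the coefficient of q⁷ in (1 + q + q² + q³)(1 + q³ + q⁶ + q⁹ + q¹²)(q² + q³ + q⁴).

(1 + q + q² + q³) has coefficients 1,1,1,1 for degrees 0…3.
(1 + q³ + q⁶ + q⁹ + q¹²) has coefficients 1,0,0,1,0,0,1,0 for degrees 0…7.
Finally multiplying by (q² + q³ + q⁴), the product of all factors after the first has coefficients 0,0,1,1,1,1,1,1 for degrees 0…7.
[q⁷] = 1·1 + 1·1 + 1·1 + 1·1 = 4.

4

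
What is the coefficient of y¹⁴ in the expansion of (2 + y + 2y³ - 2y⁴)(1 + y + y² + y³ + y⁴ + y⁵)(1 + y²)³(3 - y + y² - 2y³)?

13

(2 + y + 2y³ - 2y⁴) has coefficients 2,1,0,2,-2 for degrees 0…4.
(1 + y + y² + y³ + y⁴ + y⁵) has coefficients 1,1,1,1,1,1,0,0,0,0,0,0,0,0,0 for degrees 0…14.
Multiplying by (1 + y²)³ gives running coefficients 1,1,4,4,7,7,7,7,4,4,1,1,0,0,0 for degrees 0…14.
Finally multiplying by (3 - y + y² - 2y³), the product of all factors after the first has coefficients 3,2,12,7,19,10,13,7,-2,1,-11,-2,-8,-1,-2 for degrees 0…14.
[y¹⁴] = 2·(-2) + 1·(-1) + 2·(-2) − 2·(-11) = 13.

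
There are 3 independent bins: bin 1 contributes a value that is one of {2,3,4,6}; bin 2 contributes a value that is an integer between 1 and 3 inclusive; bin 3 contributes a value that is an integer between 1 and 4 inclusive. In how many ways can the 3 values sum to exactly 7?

8

The generating function for the choices is (q^2 + q^3 + q^4 + q^6)·(q + q^2 + q^3)·(q + q^2 + q^3 + q^4); the count is [q^7].
(q^2 + q^3 + q^4 + q^6) has coefficients 0,0,1,1,1,0,1 for degrees 0…6.
(q + q^2 + q^3) has coefficients 0,1,1,1,0,0,0,0 for degrees 0…7.
Finally multiplying by (q + q^2 + q^3 + q^4), the product of all factors after the first has coefficients 0,0,1,2,3,3,2,1 for degrees 0…7.
[q^7] = 1·3 + 1·3 + 1·2 + 1·0 = 8.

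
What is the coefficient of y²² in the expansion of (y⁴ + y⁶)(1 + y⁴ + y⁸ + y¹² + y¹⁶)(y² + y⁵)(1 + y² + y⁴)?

3

(y⁴ + y⁶) has coefficients 0,0,0,0,1,0,1 for degrees 0…6.
(1 + y⁴ + y⁸ + y¹² + y¹⁶) has coefficients 1,0,0,0,1,0,0,0,1,0,0,0,1,0,0,0,1,0,0,0,0,0,0 for degrees 0…22.
Multiplying by (y² + y⁵) gives running coefficients 0,0,1,0,0,1,1,0,0,1,1,0,0,1,1,0,0,1,1,0,0,1,0 for degrees 0…22.
Finally multiplying by (1 + y² + y⁴), the product of all factors after the first has coefficients 0,0,1,0,1,1,2,1,1,2,2,1,1,2,2,1,1,2,2,1,1,2,1 for degrees 0…22.
[y²²] = 1·2 + 1·1 = 3.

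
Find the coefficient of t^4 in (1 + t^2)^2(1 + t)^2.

(1 + t^2)^2 has coefficients 1,0,2,0,1 for degrees 0…4.
(1 + t)^2 has coefficients 1,2,1,0,0 for degrees 0…4.
[t^4] = 1·0 + 2·1 + 1·1 = 3.

3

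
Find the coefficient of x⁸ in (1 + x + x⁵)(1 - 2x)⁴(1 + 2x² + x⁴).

(1 + x + x⁵) has coefficients 1,1,0,0,0,1 for degrees 0…5.
(1 - 2x)⁴ has coefficients 1,-8,24,-32,16,0,0,0,0 for degrees 0…8.
Finally multiplying by (1 + 2x² + x⁴), the product of all factors after the first has coefficients 1,-8,26,-48,65,-72,56,-32,16 for degrees 0…8.
[x⁸] = 1·16 + 1·(-32) + 1·(-48) = -64.

-64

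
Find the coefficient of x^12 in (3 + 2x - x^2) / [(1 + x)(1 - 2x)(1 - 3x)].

4231048

Partial fractions give a closed form: a_n = (-5)·2^n + (8)·3^n.
At n = 12: a_12 = 4231048.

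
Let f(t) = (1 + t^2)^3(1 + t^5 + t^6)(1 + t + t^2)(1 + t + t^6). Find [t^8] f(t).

18

(1 + t^2)^3 has coefficients 1,0,3,0,3,0,1 for degrees 0…6.
(1 + t^5 + t^6) has coefficients 1,0,0,0,0,1,1,0,0 for degrees 0…8.
Multiplying by (1 + t + t^2) gives running coefficients 1,1,1,0,0,1,2,2,1 for degrees 0…8.
Finally multiplying by (1 + t + t^6), the product of all factors after the first has coefficients 1,2,2,1,0,1,4,5,4 for degrees 0…8.
[t^8] = 1·4 + 3·4 + 3·0 + 1·2 = 18.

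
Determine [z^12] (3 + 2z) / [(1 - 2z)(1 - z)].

32763

Partial fractions give a closed form: a_n = (8)·2^n + (-5)·1^n.
At n = 12: a_12 = 32763.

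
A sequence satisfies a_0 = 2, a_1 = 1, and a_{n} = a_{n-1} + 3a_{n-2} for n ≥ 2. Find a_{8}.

799

The ordinary generating function has denominator 1 - t - 3t^2.
Iterating the recurrence: a_0,…,a_{8} = 2, 1, 7, 10, 31, 61, 154, 337, 799.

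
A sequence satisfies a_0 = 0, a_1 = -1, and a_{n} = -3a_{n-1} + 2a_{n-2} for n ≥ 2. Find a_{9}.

The ordinary generating function has denominator 1 + 3q - 2q^2.
Iterating the recurrence: a_0,…,a_{9} = 0, -1, 3, -11, 39, -139, 495, -1763, 6279, -22363.

-22363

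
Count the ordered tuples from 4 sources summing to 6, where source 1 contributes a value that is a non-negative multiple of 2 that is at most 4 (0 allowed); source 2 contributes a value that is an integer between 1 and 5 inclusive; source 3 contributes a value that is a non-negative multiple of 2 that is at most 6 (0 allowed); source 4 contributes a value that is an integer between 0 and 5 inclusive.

19

The generating function for the choices is (1 + y^2 + y^4)·(y + y^2 + y^3 + y^4 + y^5)·(1 + y^2 + y^4 + y^6)·(1 + y + y^2 + y^3 + y^4 + y^5); the count is [y^6].
(1 + y^2 + y^4) has coefficients 1,0,1,0,1 for degrees 0…4.
(y + y^2 + y^3 + y^4 + y^5) has coefficients 0,1,1,1,1,1,0 for degrees 0…6.
Multiplying by (1 + y^2 + y^4 + y^6) gives running coefficients 0,1,1,2,2,3,2 for degrees 0…6.
Finally multiplying by (1 + y + y^2 + y^3 + y^4 + y^5), the product of all factors after the first has coefficients 0,1,2,4,6,9,11 for degrees 0…6.
[y^6] = 1·11 + 1·6 + 1·2 = 19.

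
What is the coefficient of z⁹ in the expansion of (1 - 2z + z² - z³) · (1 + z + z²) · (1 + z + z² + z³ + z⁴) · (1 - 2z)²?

-9

(1 - 2z + z² - z³) has coefficients 1,-2,1,-1 for degrees 0…3.
(1 + z + z²) has coefficients 1,1,1,0,0,0,0,0,0,0 for degrees 0…9.
Multiplying by (1 + z + z² + z³ + z⁴) gives running coefficients 1,2,3,3,3,2,1,0,0,0 for degrees 0…9.
Finally multiplying by (1 - 2z)², the product of all factors after the first has coefficients 1,-2,-1,-1,3,2,5,4,4,0 for degrees 0…9.
[z⁹] = 1·0 − 2·4 + 1·4 − 1·5 = -9.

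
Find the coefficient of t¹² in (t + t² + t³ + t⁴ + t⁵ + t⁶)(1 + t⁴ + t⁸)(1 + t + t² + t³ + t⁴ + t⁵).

(t + t² + t³ + t⁴ + t⁵ + t⁶) has coefficients 0,1,1,1,1,1,1 for degrees 0…6.
(1 + t⁴ + t⁸) has coefficients 1,0,0,0,1,0,0,0,1,0,0,0,0 for degrees 0…12.
Finally multiplying by (1 + t + t² + t³ + t⁴ + t⁵), the product of all factors after the first has coefficients 1,1,1,1,2,2,1,1,2,2,1,1,1 for degrees 0…12.
[t¹²] = 1·1 + 1·1 + 1·2 + 1·2 + 1·1 + 1·1 = 8.

8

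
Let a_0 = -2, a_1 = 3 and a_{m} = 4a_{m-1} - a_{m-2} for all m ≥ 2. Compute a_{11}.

1996789

The ordinary generating function has denominator 1 - 4t + t^2.
Iterating the recurrence: a_0,…,a_{11} = -2, 3, 14, 53, 198, 739, 2758, 10293, 38414, 143363, 535038, 1996789.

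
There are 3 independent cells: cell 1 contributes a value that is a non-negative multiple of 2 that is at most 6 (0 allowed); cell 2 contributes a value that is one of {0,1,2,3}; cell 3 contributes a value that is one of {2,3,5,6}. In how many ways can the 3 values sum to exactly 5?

5

The generating function for the choices is (1 + q² + q⁴ + q⁶)·(1 + q + q² + q³)·(q² + q³ + q⁵ + q⁶); the count is [q⁵].
(1 + q² + q⁴ + q⁶) has coefficients 1,0,1,0,1,0 for degrees 0…5.
(1 + q + q² + q³) has coefficients 1,1,1,1,0,0 for degrees 0…5.
Finally multiplying by (q² + q³ + q⁵ + q⁶), the product of all factors after the first has coefficients 0,0,1,2,2,3 for degrees 0…5.
[q⁵] = 1·3 + 1·2 + 1·0 = 5.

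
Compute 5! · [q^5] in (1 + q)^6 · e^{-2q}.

-32

The EGF product rule gives c_5 = Σ_{k_1+k_2=5} C(5; k_1,k_2) · ∏ g_i(k_i), where (1+q)^6 gives the falling factorial (6)_k; e^{-2q} gives (-2)^k.
g_1(k) for k = 0…5: 1, 6, 30, 120, 360, 720.
g_2(k) for k = 0…5: 1, -2, 4, -8, 16, -32.
c_5 = Σ_k C(5,k)·g_1(k)·g_2(5−k) = 1·1·(-32) + 5·6·16 + 10·30·(-8) + 10·120·4 + 5·360·(-2) + 1·720·1 = −32 + 480 − 2400 + 4800 − 3600 + 720 = -32.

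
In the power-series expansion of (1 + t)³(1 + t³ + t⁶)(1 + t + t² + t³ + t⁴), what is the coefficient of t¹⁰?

9

(1 + t)³ has coefficients 1,3,3,1 for degrees 0…3.
(1 + t³ + t⁶) has coefficients 1,0,0,1,0,0,1,0,0,0,0 for degrees 0…10.
Finally multiplying by (1 + t + t² + t³ + t⁴), the product of all factors after the first has coefficients 1,1,1,2,2,1,2,2,1,1,1 for degrees 0…10.
[t¹⁰] = 1·1 + 3·1 + 3·1 + 1·2 = 9.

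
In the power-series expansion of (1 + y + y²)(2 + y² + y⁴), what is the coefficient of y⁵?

1

(1 + y + y²) has coefficients 1,1,1 for degrees 0…2.
(2 + y² + y⁴) has coefficients 2,0,1,0,1,0 for degrees 0…5.
[y⁵] = 1·0 + 1·1 + 1·0 = 1.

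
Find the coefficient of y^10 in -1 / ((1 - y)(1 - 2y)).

Partial fractions give a closed form: a_n = (1)·1^n + (-2)·2^n.
At n = 10: a_10 = -2047.

-2047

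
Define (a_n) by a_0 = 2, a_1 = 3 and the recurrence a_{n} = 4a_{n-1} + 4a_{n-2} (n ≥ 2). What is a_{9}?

The ordinary generating function has denominator 1 - 4y - 4y^2.
Iterating the recurrence: a_0,…,a_{9} = 2, 3, 20, 92, 448, 2160, 10432, 50368, 243200, 1174272.

1174272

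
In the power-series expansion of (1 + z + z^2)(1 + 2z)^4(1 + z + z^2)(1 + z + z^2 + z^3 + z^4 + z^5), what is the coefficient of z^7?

702

(1 + z + z^2) has coefficients 1,1,1 for degrees 0…2.
(1 + 2z)^4 has coefficients 1,8,24,32,16,0,0,0 for degrees 0…7.
Multiplying by (1 + z + z^2) gives running coefficients 1,9,33,64,72,48,16,0 for degrees 0…7.
Finally multiplying by (1 + z + z^2 + z^3 + z^4 + z^5), the product of all factors after the first has coefficients 1,10,43,107,179,227,242,233 for degrees 0…7.
[z^7] = 1·233 + 1·242 + 1·227 = 702.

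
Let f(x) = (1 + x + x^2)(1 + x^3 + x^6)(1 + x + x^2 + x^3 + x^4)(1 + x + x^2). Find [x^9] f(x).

14

(1 + x + x^2) has coefficients 1,1,1 for degrees 0…2.
(1 + x^3 + x^6) has coefficients 1,0,0,1,0,0,1,0,0,0 for degrees 0…9.
Multiplying by (1 + x + x^2 + x^3 + x^4) gives running coefficients 1,1,1,2,2,1,2,2,1,1 for degrees 0…9.
Finally multiplying by (1 + x + x^2), the product of all factors after the first has coefficients 1,2,3,4,5,5,5,5,5,4 for degrees 0…9.
[x^9] = 1·4 + 1·5 + 1·5 = 14.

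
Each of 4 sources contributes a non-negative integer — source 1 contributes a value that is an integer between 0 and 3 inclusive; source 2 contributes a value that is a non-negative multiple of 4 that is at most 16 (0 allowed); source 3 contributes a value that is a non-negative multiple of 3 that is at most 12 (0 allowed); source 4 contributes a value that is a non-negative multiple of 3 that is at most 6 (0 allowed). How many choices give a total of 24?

12

The generating function for the choices is (1 + t + t² + t³)·(1 + t⁴ + t⁸ + t¹² + t¹⁶)·(1 + t³ + t⁶ + t⁹ + t¹²)·(1 + t³ + t⁶); the count is [t²⁴].
(1 + t + t² + t³) has coefficients 1,1,1,1 for degrees 0…3.
(1 + t⁴ + t⁸ + t¹² + t¹⁶) has coefficients 1,0,0,0,1,0,0,0,1,0,0,0,1,0,0,0,1,0,0,0,0,0,0,0,0 for degrees 0…24.
Multiplying by (1 + t³ + t⁶ + t⁹ + t¹²) gives running coefficients 1,0,0,1,1,0,1,1,1,1,1,1,2,1,1,1,2,1,1,1,1,1,1,0,1 for degrees 0…24.
Finally multiplying by (1 + t³ + t⁶), the product of all factors after the first has coefficients 1,0,0,2,1,0,3,2,1,3,3,2,4,3,3,4,4,3,4,4,3,3,4,2,3 for degrees 0…24.
[t²⁴] = 1·3 + 1·2 + 1·4 + 1·3 = 12.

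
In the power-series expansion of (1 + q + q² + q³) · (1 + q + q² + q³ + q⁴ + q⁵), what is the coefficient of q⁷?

(1 + q + q² + q³) has coefficients 1,1,1,1 for degrees 0…3.
(1 + q + q² + q³ + q⁴ + q⁵) has coefficients 1,1,1,1,1,1,0,0 for degrees 0…7.
[q⁷] = 1·0 + 1·0 + 1·1 + 1·1 = 2.

2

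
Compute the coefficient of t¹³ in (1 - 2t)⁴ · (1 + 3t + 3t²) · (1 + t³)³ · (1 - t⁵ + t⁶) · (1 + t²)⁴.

154

(1 - 2t)⁴ has coefficients 1,-8,24,-32,16 for degrees 0…4.
(1 + 3t + 3t²) has coefficients 1,3,3,0,0,0,0,0,0,0,0,0,0,0 for degrees 0…13.
Multiplying by (1 + t³)³ gives running coefficients 1,3,3,3,9,9,3,9,9,1,3,3,0,0 for degrees 0…13.
Multiplying by (1 - t⁵ + t⁶) gives running coefficients 1,3,3,3,9,8,1,9,9,-5,3,9,-6,0 for degrees 0…13.
Finally multiplying by (1 + t²)⁴, the product of all factors after the first has coefficients 1,3,7,15,27,38,59,71,80,94,84,78,73,50 for degrees 0…13.
[t¹³] = 1·50 − 8·73 + 24·78 − 32·84 + 16·94 = 154.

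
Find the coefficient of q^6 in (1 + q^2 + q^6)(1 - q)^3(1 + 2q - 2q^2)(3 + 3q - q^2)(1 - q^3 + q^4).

-4

(1 + q^2 + q^6) has coefficients 1,0,1,0,0,0,1 for degrees 0…6.
(1 - q)^3 has coefficients 1,-3,3,-1,0,0,0 for degrees 0…6.
Multiplying by (1 + 2q - 2q^2) gives running coefficients 1,-1,-5,11,-8,2,0 for degrees 0…6.
Multiplying by (3 + 3q - q^2) gives running coefficients 3,0,-19,19,14,-29,14 for degrees 0…6.
Finally multiplying by (1 - q^3 + q^4), the product of all factors after the first has coefficients 3,0,-19,16,17,-10,-24 for degrees 0…6.
[q^6] = 1·(-24) + 1·17 + 1·3 = -4.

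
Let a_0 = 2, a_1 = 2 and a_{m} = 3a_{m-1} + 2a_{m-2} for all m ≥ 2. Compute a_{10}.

248746

The ordinary generating function has denominator 1 - 3t - 2t^2.
Iterating the recurrence: a_0,…,a_{10} = 2, 2, 10, 34, 122, 434, 1546, 5506, 19610, 69842, 248746.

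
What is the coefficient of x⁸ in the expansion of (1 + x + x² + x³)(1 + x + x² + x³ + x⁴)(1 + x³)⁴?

30

(1 + x + x² + x³) has coefficients 1,1,1,1 for degrees 0…3.
(1 + x + x² + x³ + x⁴) has coefficients 1,1,1,1,1,0,0,0,0 for degrees 0…8.
Finally multiplying by (1 + x³)⁴, the product of all factors after the first has coefficients 1,1,1,5,5,4,10,10,6 for degrees 0…8.
[x⁸] = 1·6 + 1·10 + 1·10 + 1·4 = 30.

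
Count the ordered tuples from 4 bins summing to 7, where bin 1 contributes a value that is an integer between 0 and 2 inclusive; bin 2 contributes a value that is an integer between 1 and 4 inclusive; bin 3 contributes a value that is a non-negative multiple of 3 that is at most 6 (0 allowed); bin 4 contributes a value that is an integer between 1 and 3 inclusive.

The generating function for the choices is (1 + y + y²)·(y + y² + y³ + y⁴)·(1 + y³ + y⁶)·(y + y² + y³); the count is [y⁷].
(1 + y + y²) has coefficients 1,1,1 for degrees 0…2.
(y + y² + y³ + y⁴) has coefficients 0,1,1,1,1,0,0,0 for degrees 0…7.
Multiplying by (1 + y³ + y⁶) gives running coefficients 0,1,1,1,2,1,1,2 for degrees 0…7.
Finally multiplying by (y + y² + y³), the product of all factors after the first has coefficients 0,0,1,2,3,4,4,4 for degrees 0…7.
[y⁷] = 1·4 + 1·4 + 1·4 = 12.

12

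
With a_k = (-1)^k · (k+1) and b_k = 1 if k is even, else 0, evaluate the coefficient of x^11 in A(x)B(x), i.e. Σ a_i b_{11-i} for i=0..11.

-42

The convolution is the x^11 coefficient of A(x)B(x).
Σ = 1·0 − 2·1 + 3·0 − 4·1 + 5·0 − 6·1 + 7·0 − 8·1 + 9·0 − 10·1 + 11·0 − 12·1 = -42.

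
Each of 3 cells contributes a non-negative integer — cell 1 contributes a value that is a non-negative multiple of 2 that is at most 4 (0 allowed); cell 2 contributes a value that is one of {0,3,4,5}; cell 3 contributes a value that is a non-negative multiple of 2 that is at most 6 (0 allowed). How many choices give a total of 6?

5

The generating function for the choices is (1 + y^2 + y^4)·(1 + y^3 + y^4 + y^5)·(1 + y^2 + y^4 + y^6); the count is [y^6].
(1 + y^2 + y^4) has coefficients 1,0,1,0,1 for degrees 0…4.
(1 + y^3 + y^4 + y^5) has coefficients 1,0,0,1,1,1,0 for degrees 0…6.
Finally multiplying by (1 + y^2 + y^4 + y^6), the product of all factors after the first has coefficients 1,0,1,1,2,2,2 for degrees 0…6.
[y^6] = 1·2 + 1·2 + 1·1 = 5.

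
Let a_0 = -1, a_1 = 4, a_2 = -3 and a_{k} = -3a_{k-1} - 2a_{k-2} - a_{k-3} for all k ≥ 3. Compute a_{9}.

339

The ordinary generating function has denominator 1 + 3t + 2t^2 + t^3.
Iterating the recurrence: a_0,…,a_{9} = -1, 4, -3, 2, -4, 11, -27, 63, -146, 339.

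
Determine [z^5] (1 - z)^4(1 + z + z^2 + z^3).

(1 - z)^4 has coefficients 1,-4,6,-4,1 for degrees 0…4.
(1 + z + z^2 + z^3) has coefficients 1,1,1,1,0,0 for degrees 0…5.
[z^5] = 1·0 − 4·0 + 6·1 − 4·1 + 1·1 = 3.

3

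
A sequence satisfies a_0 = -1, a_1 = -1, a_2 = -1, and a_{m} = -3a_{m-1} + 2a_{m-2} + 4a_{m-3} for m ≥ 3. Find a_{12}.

The ordinary generating function has denominator 1 + 3q - 2q^2 - 4q^3.
Iterating the recurrence: a_0,…,a_{12} = -1, -1, -1, -3, 3, -19, 51, -179, 563, -1843, 5939, -19251, 62259.

62259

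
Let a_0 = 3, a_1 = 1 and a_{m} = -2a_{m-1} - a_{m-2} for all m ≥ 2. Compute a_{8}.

-29

The ordinary generating function has denominator 1 + 2y + y^2.
Iterating the recurrence: a_0,…,a_{8} = 3, 1, -5, 9, -13, 17, -21, 25, -29.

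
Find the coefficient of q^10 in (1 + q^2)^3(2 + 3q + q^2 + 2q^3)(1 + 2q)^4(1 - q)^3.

(1 + q^2)^3 has coefficients 1,0,3,0,3,0,1 for degrees 0…6.
(2 + 3q + q^2 + 2q^3) has coefficients 2,3,1,2,0,0,0,0,0,0,0 for degrees 0…10.
Multiplying by (1 + 2q)^4 gives running coefficients 2,19,73,146,168,128,80,32,0,0,0 for degrees 0…10.
Finally multiplying by (1 - q)^3, the product of all factors after the first has coefficients 2,13,22,-18,-70,-11,54,8,16,16,-32 for degrees 0…10.
[q^10] = 1·(-32) + 3·16 + 3·54 + 1·(-70) = 108.

108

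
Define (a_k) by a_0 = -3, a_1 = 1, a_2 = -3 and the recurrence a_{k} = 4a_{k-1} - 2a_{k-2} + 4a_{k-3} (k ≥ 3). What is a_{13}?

The ordinary generating function has denominator 1 - 4z + 2z^2 - 4z^3.
Iterating the recurrence: a_0,…,a_{13} = -3, 1, -3, -26, -94, -336, -1260, -4744, -17800, -66752, -250384, -939232, -3523168, -13215744.

-13215744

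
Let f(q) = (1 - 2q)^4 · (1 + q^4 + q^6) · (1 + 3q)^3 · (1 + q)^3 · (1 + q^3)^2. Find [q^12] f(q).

(1 - 2q)^4 has coefficients 1,-8,24,-32,16 for degrees 0…4.
(1 + q^4 + q^6) has coefficients 1,0,0,0,1,0,1,0,0,0,0,0,0 for degrees 0…12.
Multiplying by (1 + 3q)^3 gives running coefficients 1,9,27,27,1,9,28,36,27,27,0,0,0 for degrees 0…12.
Multiplying by (1 + q)^3 gives running coefficients 1,12,57,136,172,120,85,148,228,244,198,108,27 for degrees 0…12.
Finally multiplying by (1 + q^3)^2, the product of all factors after the first has coefficients 1,12,57,138,196,234,358,504,525,550,666,684,600 for degrees 0…12.
[q^12] = 1·600 − 8·684 + 24·666 − 32·550 + 16·525 = 1912.

1912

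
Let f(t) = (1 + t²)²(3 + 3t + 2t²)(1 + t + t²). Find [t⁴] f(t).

21

(1 + t²)² has coefficients 1,0,2,0,1 for degrees 0…4.
(3 + 3t + 2t²) has coefficients 3,3,2,0,0 for degrees 0…4.
Finally multiplying by (1 + t + t²), the product of all factors after the first has coefficients 3,6,8,5,2 for degrees 0…4.
[t⁴] = 1·2 + 2·8 + 1·3 = 21.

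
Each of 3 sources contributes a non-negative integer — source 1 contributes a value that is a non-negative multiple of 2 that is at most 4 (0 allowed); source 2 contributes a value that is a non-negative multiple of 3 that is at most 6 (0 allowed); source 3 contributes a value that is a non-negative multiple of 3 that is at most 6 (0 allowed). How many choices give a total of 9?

The generating function for the choices is (1 + q² + q⁴)·(1 + q³ + q⁶)·(1 + q³ + q⁶); the count is [q⁹].
(1 + q² + q⁴) has coefficients 1,0,1,0,1 for degrees 0…4.
(1 + q³ + q⁶) has coefficients 1,0,0,1,0,0,1,0,0,0 for degrees 0…9.
Finally multiplying by (1 + q³ + q⁶), the product of all factors after the first has coefficients 1,0,0,2,0,0,3,0,0,2 for degrees 0…9.
[q⁹] = 1·2 + 1·0 + 1·0 = 2.

2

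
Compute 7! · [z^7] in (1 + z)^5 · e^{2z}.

The EGF product rule gives c_7 = Σ_{k_1+k_2=7} C(7; k_1,k_2) · ∏ g_i(k_i), where (1+z)^5 gives the falling factorial (5)_k; e^{2z} gives (2)^k.
g_1(k) for k = 0…7: 1, 5, 20, 60, 120, 120, 0, 0.
g_2(k) for k = 0…7: 1, 2, 4, 8, 16, 32, 64, 128.
c_7 = Σ_k C(7,k)·g_1(k)·g_2(7−k) = 1·1·128 + 7·5·64 + 21·20·32 + 35·60·16 + 35·120·8 + 21·120·4 = 128 + 2240 + 13440 + 33600 + 33600 + 10080 = 93088.

93088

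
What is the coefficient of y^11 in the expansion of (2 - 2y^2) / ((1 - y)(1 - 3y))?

The denominator gives the recurrence a_n = 4a_(n−1) − 3a_(n−2) for n ≥ 3; the numerator fixes a_0 = 2, a_1 = 8, a_2 = 24.
Iterating: 2, 8, 24, 72, 216, 648, 1944, 5832, 17496, 52488, 157464, 472392, so a_11 = 472392.

472392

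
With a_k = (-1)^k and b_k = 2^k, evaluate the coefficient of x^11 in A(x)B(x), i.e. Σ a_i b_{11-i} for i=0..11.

1365

The convolution is the x^11 coefficient of A(x)B(x).
Σ = 1·2048 − 1·1024 + 1·512 − 1·256 + 1·128 − 1·64 + 1·32 − 1·16 + 1·8 − 1·4 + 1·2 − 1·1 = 1365.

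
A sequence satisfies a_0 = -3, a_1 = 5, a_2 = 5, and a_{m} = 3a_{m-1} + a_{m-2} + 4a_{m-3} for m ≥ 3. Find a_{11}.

The ordinary generating function has denominator 1 - 3y - y^2 - 4y^3.
Iterating the recurrence: a_0,…,a_{11} = -3, 5, 5, 8, 49, 175, 606, 2189, 7873, 28232, 101325, 363699.

363699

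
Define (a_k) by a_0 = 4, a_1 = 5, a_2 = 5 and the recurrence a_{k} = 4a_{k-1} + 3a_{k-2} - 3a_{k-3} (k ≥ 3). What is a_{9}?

The ordinary generating function has denominator 1 - 4x - 3x^2 + 3x^3.
Iterating the recurrence: a_0,…,a_{9} = 4, 5, 5, 23, 92, 422, 1895, 8570, 38699, 174821.

174821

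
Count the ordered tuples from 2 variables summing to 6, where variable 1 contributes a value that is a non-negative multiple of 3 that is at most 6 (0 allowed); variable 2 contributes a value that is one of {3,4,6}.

2

The generating function for the choices is (1 + t^3 + t^6)·(t^3 + t^4 + t^6); the count is [t^6].
(1 + t^3 + t^6) has coefficients 1,0,0,1,0,0,1 for degrees 0…6.
(t^3 + t^4 + t^6) has coefficients 0,0,0,1,1,0,1 for degrees 0…6.
[t^6] = 1·1 + 1·1 + 1·0 = 2.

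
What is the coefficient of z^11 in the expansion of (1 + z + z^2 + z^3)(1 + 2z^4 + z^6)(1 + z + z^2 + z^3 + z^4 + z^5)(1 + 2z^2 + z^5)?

42

(1 + z + z^2 + z^3) has coefficients 1,1,1,1 for degrees 0…3.
(1 + 2z^4 + z^6) has coefficients 1,0,0,0,2,0,1,0,0,0,0,0 for degrees 0…11.
Multiplying by (1 + z + z^2 + z^3 + z^4 + z^5) gives running coefficients 1,1,1,1,3,3,3,3,3,3,1,1 for degrees 0…11.
Finally multiplying by (1 + 2z^2 + z^5), the product of all factors after the first has coefficients 1,1,3,3,5,6,10,10,10,12,10,10 for degrees 0…11.
[z^11] = 1·10 + 1·10 + 1·12 + 1·10 = 42.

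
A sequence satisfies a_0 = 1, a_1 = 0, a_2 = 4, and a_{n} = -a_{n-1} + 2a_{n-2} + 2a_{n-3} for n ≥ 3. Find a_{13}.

-126

The ordinary generating function has denominator 1 + q - 2q^2 - 2q^3.
Iterating the recurrence: a_0,…,a_{13} = 1, 0, 4, -2, 10, -6, 22, -14, 46, -30, 94, -62, 190, -126.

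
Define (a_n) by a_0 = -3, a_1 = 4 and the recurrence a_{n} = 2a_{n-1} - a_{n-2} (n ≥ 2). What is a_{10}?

The ordinary generating function has denominator 1 - 2y + y^2.
Iterating the recurrence: a_0,…,a_{10} = -3, 4, 11, 18, 25, 32, 39, 46, 53, 60, 67.

67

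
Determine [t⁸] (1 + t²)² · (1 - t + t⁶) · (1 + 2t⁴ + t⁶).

6

(1 + t²)² has coefficients 1,0,2,0,1 for degrees 0…4.
(1 - t + t⁶) has coefficients 1,-1,0,0,0,0,1,0,0 for degrees 0…8.
Finally multiplying by (1 + 2t⁴ + t⁶), the product of all factors after the first has coefficients 1,-1,0,0,2,-2,2,-1,0 for degrees 0…8.
[t⁸] = 1·0 + 2·2 + 1·2 = 6.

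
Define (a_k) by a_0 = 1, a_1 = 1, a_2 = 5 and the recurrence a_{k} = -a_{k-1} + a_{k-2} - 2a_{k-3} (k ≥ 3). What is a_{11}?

The ordinary generating function has denominator 1 + x - x^2 + 2x^3.
Iterating the recurrence: a_0,…,a_{11} = 1, 1, 5, -6, 9, -25, 46, -89, 185, -366, 729, -1465.

-1465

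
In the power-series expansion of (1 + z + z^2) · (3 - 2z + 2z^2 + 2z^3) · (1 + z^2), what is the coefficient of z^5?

4

(1 + z + z^2) has coefficients 1,1,1 for degrees 0…2.
(3 - 2z + 2z^2 + 2z^3) has coefficients 3,-2,2,2,0,0 for degrees 0…5.
Finally multiplying by (1 + z^2), the product of all factors after the first has coefficients 3,-2,5,0,2,2 for degrees 0…5.
[z^5] = 1·2 + 1·2 + 1·0 = 4.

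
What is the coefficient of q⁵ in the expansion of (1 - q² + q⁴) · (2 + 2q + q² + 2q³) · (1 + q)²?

2

(1 - q² + q⁴) has coefficients 1,0,-1,0,1 for degrees 0…4.
(2 + 2q + q² + 2q³) has coefficients 2,2,1,2,0,0 for degrees 0…5.
Finally multiplying by (1 + q)², the product of all factors after the first has coefficients 2,6,7,6,5,2 for degrees 0…5.
[q⁵] = 1·2 − 1·6 + 1·6 = 2.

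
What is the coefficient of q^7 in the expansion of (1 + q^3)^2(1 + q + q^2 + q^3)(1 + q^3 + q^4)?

(1 + q^3)^2 has coefficients 1,0,0,2,0,0,1 for degrees 0…6.
(1 + q + q^2 + q^3) has coefficients 1,1,1,1,0,0,0,0 for degrees 0…7.
Finally multiplying by (1 + q^3 + q^4), the product of all factors after the first has coefficients 1,1,1,2,2,2,2,1 for degrees 0…7.
[q^7] = 1·1 + 2·2 + 1·1 = 6.

6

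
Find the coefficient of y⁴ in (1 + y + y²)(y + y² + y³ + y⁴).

(1 + y + y²) has coefficients 1,1,1 for degrees 0…2.
(y + y² + y³ + y⁴) has coefficients 0,1,1,1,1 for degrees 0…4.
[y⁴] = 1·1 + 1·1 + 1·1 = 3.

3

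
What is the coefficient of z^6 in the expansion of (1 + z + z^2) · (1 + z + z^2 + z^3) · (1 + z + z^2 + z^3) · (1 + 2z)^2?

82

(1 + z + z^2) has coefficients 1,1,1 for degrees 0…2.
(1 + z + z^2 + z^3) has coefficients 1,1,1,1,0,0,0 for degrees 0…6.
Multiplying by (1 + z + z^2 + z^3) gives running coefficients 1,2,3,4,3,2,1 for degrees 0…6.
Finally multiplying by (1 + 2z)^2, the product of all factors after the first has coefficients 1,6,15,24,31,30,21 for degrees 0…6.
[z^6] = 1·21 + 1·30 + 1·31 = 82.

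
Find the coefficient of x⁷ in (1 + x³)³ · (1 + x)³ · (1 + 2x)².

69

(1 + x³)³ has coefficients 1,0,0,3,0,0,3,0 for degrees 0…7.
(1 + x)³ has coefficients 1,3,3,1,0,0,0,0 for degrees 0…7.
Finally multiplying by (1 + 2x)², the product of all factors after the first has coefficients 1,7,19,25,16,4,0,0 for degrees 0…7.
[x⁷] = 1·0 + 3·16 + 3·7 = 69.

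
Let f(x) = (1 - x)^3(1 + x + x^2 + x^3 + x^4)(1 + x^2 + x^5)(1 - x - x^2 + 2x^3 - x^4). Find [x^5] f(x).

7

(1 - x)^3 has coefficients 1,-3,3,-1 for degrees 0…3.
(1 + x + x^2 + x^3 + x^4) has coefficients 1,1,1,1,1,0 for degrees 0…5.
Multiplying by (1 + x^2 + x^5) gives running coefficients 1,1,2,2,2,2 for degrees 0…5.
Finally multiplying by (1 - x - x^2 + 2x^3 - x^4), the product of all factors after the first has coefficients 1,0,0,1,-1,1 for degrees 0…5.
[x^5] = 1·1 − 3·(-1) + 3·1 − 1·0 = 7.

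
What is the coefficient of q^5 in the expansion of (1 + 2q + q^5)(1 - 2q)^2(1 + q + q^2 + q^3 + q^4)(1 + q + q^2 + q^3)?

(1 + 2q + q^5) has coefficients 1,2,0,0,0,1 for degrees 0…5.
(1 - 2q)^2 has coefficients 1,-4,4,0,0,0 for degrees 0…5.
Multiplying by (1 + q + q^2 + q^3 + q^4) gives running coefficients 1,-3,1,1,1,0 for degrees 0…5.
Finally multiplying by (1 + q + q^2 + q^3), the product of all factors after the first has coefficients 1,-2,-1,0,0,3 for degrees 0…5.
[q^5] = 1·3 + 2·0 + 1·1 = 4.

4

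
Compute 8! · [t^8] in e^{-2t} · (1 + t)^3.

The EGF product rule gives c_8 = Σ_{k_1+k_2=8} C(8; k_1,k_2) · ∏ g_i(k_i), where e^{-2t} gives (-2)^k; (1+t)^3 gives the falling factorial (3)_k.
g_1(k) for k = 0…8: 1, -2, 4, -8, 16, -32, 64, -128, 256.
g_2(k) for k = 0…8: 1, 3, 6, 6, 0, 0, 0, 0, 0.
c_8 = Σ_k C(8,k)·g_1(k)·g_2(8−k) = 56·(-32)·6 + 28·64·6 + 8·(-128)·3 + 1·256·1 = −10752 + 10752 − 3072 + 256 = -2816.

-2816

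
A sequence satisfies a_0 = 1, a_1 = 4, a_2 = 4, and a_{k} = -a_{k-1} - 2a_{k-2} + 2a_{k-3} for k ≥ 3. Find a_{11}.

The ordinary generating function has denominator 1 + y + 2y^2 - 2y^3.
Iterating the recurrence: a_0,…,a_{11} = 1, 4, 4, -10, 10, 18, -58, 42, 110, -310, 174, 666.

666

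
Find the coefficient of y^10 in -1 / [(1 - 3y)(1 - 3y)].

-649539

The denominator gives the recurrence a_n = 6a_(n−1) − 9a_(n−2) for n ≥ 2; the numerator fixes a_0 = -1, a_1 = -6.
Iterating: -1, -6, -27, -108, -405, -1458, -5103, -17496, -59049, -196830, -649539, so a_10 = -649539.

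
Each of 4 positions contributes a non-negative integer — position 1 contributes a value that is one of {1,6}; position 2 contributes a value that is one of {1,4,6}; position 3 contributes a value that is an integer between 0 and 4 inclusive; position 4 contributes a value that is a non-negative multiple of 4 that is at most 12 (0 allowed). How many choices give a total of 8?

4

The generating function for the choices is (y + y^6)·(y + y^4 + y^6)·(1 + y + y^2 + y^3 + y^4)·(1 + y^4 + y^8 + y^12); the count is [y^8].
(y + y^6) has coefficients 0,1,0,0,0,0,1 for degrees 0…6.
(y + y^4 + y^6) has coefficients 0,1,0,0,1,0,1,0,0 for degrees 0…8.
Multiplying by (1 + y + y^2 + y^3 + y^4) gives running coefficients 0,1,1,1,2,2,2,2,2 for degrees 0…8.
Finally multiplying by (1 + y^4 + y^8 + y^12), the product of all factors after the first has coefficients 0,1,1,1,2,3,3,3,4 for degrees 0…8.
[y^8] = 1·3 + 1·1 = 4.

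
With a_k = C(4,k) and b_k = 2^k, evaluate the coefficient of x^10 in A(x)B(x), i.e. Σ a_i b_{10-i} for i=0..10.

Write out a_i and b_{10-i} for i = 0,…,10 and sum the products.
Σ = 1·1024 + 4·512 + 6·256 + 4·128 + 1·64 + 0·32 + 0·16 + 0·8 + 0·4 + 0·2 + 0·1 = 5184.

5184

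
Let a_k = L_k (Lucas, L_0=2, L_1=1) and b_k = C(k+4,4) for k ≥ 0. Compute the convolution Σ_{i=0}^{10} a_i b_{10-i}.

11861

The convolution is the t^10 coefficient of A(t)B(t).
Σ = 2·1001 + 1·715 + 3·495 + 4·330 + 7·210 + 11·126 + 18·70 + 29·35 + 47·15 + 76·5 + 123·1 = 11861.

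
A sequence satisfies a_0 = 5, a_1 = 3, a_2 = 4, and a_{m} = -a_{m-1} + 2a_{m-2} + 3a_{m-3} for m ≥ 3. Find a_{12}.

710

The ordinary generating function has denominator 1 + x - 2x^2 - 3x^3.
Iterating the recurrence: a_0,…,a_{12} = 5, 3, 4, 17, 0, 46, 5, 87, 61, 128, 255, 184, 710.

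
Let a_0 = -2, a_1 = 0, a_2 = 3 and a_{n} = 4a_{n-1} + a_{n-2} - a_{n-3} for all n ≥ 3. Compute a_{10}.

The ordinary generating function has denominator 1 - 4q - q^2 + q^3.
Iterating the recurrence: a_0,…,a_{10} = -2, 0, 3, 14, 59, 247, 1033, 4320, 18066, 75551, 315950.

315950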